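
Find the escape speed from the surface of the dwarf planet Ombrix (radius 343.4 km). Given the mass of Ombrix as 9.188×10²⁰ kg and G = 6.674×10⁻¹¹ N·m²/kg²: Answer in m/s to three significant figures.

v_esc ≈ 598 m/s

μ = GM = 6.674×10⁻¹¹ × 9.188×10²⁰ = 6.132×10¹⁰ m³/s².
r = R = 3.434×10⁵ m.
Escape speed v_esc = √(2μ/r) = √(2 × 6.132×10¹⁰ / 3.434×10⁵) = √(3.571×10⁵) = 597.6 m/s.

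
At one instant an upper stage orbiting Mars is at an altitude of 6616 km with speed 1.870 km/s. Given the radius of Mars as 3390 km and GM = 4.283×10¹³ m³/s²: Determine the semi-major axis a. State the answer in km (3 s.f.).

r = 3390 + 6616 = 10006 km = 1.001×10⁷ m.
Vis-viva rearranged: 1/a = 2/r − v²/μ = 1.999×10⁻⁷ − 8.165×10⁻⁸ = 1.182×10⁻⁷ m⁻¹.
a = 8.458×10⁶ m = 8457.8 km.

a ≈ 8460 km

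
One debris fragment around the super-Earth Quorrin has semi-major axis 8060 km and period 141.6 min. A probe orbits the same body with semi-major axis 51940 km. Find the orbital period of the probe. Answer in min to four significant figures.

T₂ ≈ 2316 min

Kepler's third law: T² ∝ a³, so T₂ = T₁ (a₂/a₁)^(3/2).
a₂/a₁ = 6.444, (a₂/a₁)^(3/2) = 16.36.
T₂ = 141.6 × 16.36 = 2316 min.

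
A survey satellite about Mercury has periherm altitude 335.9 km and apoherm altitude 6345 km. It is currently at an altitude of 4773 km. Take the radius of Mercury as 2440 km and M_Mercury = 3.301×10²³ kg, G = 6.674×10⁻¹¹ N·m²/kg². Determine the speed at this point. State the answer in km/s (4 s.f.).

μ = GM = 6.674×10⁻¹¹ × 3.301×10²³ = 2.203×10¹³ m³/s².
r_p = 2440 + 335.9 = 2775.9 km = 2.7759×10⁶ m.
r_a = 2440 + 6345 = 8785.0 km = 8.7850×10⁶ m.
r = 2440 + 4773 = 7213.0 km = 7.213×10⁶ m.
Semi-major axis a = (r_p + r_a)/2 = 5780.4 km = 5.780×10⁶ m.
Vis-viva: v² = μ(2/r − 1/a) = 2.203×10¹³ × (2.773×10⁻⁷ − 1.730×10⁻⁷) = 2.297×10⁶ m²/s².
v = 1516 m/s = 1.516 km/s.

v ≈ 1.516 km/s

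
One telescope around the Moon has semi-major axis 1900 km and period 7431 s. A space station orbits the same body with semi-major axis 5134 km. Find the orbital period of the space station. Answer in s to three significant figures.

T₂ ≈ 33000 s

Kepler's third law: T² ∝ a³, so T₂ = T₁ (a₂/a₁)^(3/2).
a₂/a₁ = 2.702, (a₂/a₁)^(3/2) = 4.442.
T₂ = 7431 × 4.442 = 33010 s.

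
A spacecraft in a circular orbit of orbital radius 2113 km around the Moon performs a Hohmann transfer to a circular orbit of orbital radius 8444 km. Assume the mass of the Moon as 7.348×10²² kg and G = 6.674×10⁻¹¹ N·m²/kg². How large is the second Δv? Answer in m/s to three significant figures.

Δv ≈ 280 m/s

μ = GM = 6.674×10⁻¹¹ × 7.348×10²² = 4.904×10¹² m³/s².
r₁ = 2113 km = 2.113×10⁶ m.
r₂ = 8444 km = 8.444×10⁶ m.
Transfer ellipse a_t = (r₁ + r₂)/2 = 5.278×10⁶ m.
At r₁: circular v_c1 = √(μ/r₁) = 1523 m/s; transfer-perilune v_p = √[μ(2/r₁ − 1/a_t)] = 1927 m/s.
At r₂: circular v_c2 = √(μ/r₂) = 762.1 m/s; transfer-apolune v_a = √[μ(2/r₂ − 1/a_t)] = 482.2 m/s.
Δv₂ = v_c2 − v_a = 279.9 m/s.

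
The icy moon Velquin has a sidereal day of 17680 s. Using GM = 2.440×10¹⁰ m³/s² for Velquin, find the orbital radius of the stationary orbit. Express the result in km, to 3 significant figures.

r_sync ≈ 578 km

A synchronous orbit has period T, so by Kepler's third law a = (μT²/4π²)^(1/3).
μT²/4π² = 2.440×10¹⁰ × (1.768×10⁴)² / 39.48 = 1.932×10¹⁷ m³.
a = 5.781×10⁵ m = 578.09 km.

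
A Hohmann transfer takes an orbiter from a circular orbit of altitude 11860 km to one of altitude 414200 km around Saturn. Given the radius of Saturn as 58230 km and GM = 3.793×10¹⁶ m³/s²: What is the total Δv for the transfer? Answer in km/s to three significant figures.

r₁ = 58230 + 11860 = 70090 km = 7.0090×10⁷ m.
r₂ = 58230 + 414200 = 472430 km = 4.7243×10⁸ m.
Transfer ellipse a_t = (r₁ + r₂)/2 = 2.713×10⁸ m.
At r₁: circular v_c1 = √(μ/r₁) = 23260 m/s; transfer-perikrone v_p = √[μ(2/r₁ − 1/a_t)] = 30700 m/s.
Δv₁ = v_p − v_c1 = 7437 m/s.
At r₂: circular v_c2 = √(μ/r₂) = 8960 m/s; transfer-apokrone v_a = √[μ(2/r₂ − 1/a_t)] = 4555 m/s.
Δv₂ = v_c2 − v_a = 4406 m/s.
Total Δv = Δv₁ + Δv₂ = 11840 m/s = 11.84 km/s.

Δv_total ≈ 11.8 km/s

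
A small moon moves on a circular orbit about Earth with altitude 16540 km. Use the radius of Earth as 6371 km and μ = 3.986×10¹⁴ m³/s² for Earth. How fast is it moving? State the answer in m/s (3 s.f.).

r = 6371 + 16540 = 22911 km = 2.2911×10⁷ m.
For a circular orbit v = √(μ/r) = √(3.986×10¹⁴ / 2.291×10⁷) = √(1.740×10⁷) = 4171 m/s.

v ≈ 4170 m/s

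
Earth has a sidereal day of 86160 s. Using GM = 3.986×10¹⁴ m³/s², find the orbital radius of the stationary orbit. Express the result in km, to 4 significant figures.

r_sync ≈ 42160 km

A synchronous orbit has period T, so by Kepler's third law a = (μT²/4π²)^(1/3).
μT²/4π² = 3.986×10¹⁴ × (8.616×10⁴)² / 39.48 = 7.495×10²² m³.
a = 4.216×10⁷ m = 42163 km.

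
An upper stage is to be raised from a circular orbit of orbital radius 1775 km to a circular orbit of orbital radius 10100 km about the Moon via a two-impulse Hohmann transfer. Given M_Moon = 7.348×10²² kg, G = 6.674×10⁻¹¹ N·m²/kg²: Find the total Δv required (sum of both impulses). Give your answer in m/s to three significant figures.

Δv_total ≈ 822 m/s

μ = GM = 6.674×10⁻¹¹ × 7.348×10²² = 4.904×10¹² m³/s².
r₁ = 1775 km = 1.775×10⁶ m.
r₂ = 10100 km = 1.010×10⁷ m.
Transfer ellipse a_t = (r₁ + r₂)/2 = 5.938×10⁶ m.
At r₁: circular v_c1 = √(μ/r₁) = 1662 m/s; transfer-perilune v_p = √[μ(2/r₁ − 1/a_t)] = 2168 m/s.
Δv₁ = v_p − v_c1 = 505.7 m/s.
At r₂: circular v_c2 = √(μ/r₂) = 696.8 m/s; transfer-apolune v_a = √[μ(2/r₂ − 1/a_t)] = 381.0 m/s.
Δv₂ = v_c2 − v_a = 315.8 m/s.
Total Δv = Δv₁ + Δv₂ = 821.5 m/s.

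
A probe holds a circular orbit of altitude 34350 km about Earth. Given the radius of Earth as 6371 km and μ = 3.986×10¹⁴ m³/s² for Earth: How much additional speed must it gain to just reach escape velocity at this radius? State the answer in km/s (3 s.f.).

Δv ≈ 1.30 km/s

r = 6371 + 34350 = 40721 km = 4.0721×10⁷ m.
Circular speed v_c = √(μ/r) = 3129 m/s.
Escape speed v_esc = √(2μ/r) = √2 × v_c = 4425 m/s.
Δv = v_esc − v_c = 1296 m/s = 1.296 km/s.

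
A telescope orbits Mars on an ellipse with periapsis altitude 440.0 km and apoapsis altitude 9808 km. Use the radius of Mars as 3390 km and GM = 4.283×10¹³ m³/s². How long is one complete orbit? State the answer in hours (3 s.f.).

r_p = 3390 + 440.0 = 3830.0 km = 3.8300×10⁶ m.
r_a = 3390 + 9808 = 13198 km = 1.3198×10⁷ m.
Semi-major axis a = (r_p + r_a)/2 = (3830.0 + 13198)/2 = 8514.0 km = 8.514×10⁶ m.
By Kepler's third law T = 2π√(a³/μ) = 2π × 3.796×10³ = 2.385×10⁴ s.
= 6.625 hours.

T ≈ 6.63 hours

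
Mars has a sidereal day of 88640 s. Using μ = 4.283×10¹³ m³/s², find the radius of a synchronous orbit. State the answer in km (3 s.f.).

A synchronous orbit has period T, so by Kepler's third law a = (μT²/4π²)^(1/3).
μT²/4π² = 4.283×10¹³ × (8.864×10⁴)² / 39.48 = 8.524×10²¹ m³.
a = 2.043×10⁷ m = 20428 km.

r_sync ≈ 20400 km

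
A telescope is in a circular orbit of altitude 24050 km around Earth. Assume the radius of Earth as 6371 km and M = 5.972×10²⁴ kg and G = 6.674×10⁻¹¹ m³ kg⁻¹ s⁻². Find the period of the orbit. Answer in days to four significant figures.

T ≈ 0.6112 days

μ = GM = 6.674×10⁻¹¹ × 5.972×10²⁴ = 3.986×10¹⁴ m³/s².
r = 6371 + 24050 = 30421 km = 3.0421×10⁷ m.
Kepler's third law: T = 2π√(r³/μ) = 2π√((3.042×10⁷)³ / 3.986×10¹⁴).
r³/μ = 7.063×10⁷ s², so T = 2π × 8.404×10³ = 5.281×10⁴ s.
Converting: 5.281×10⁴ s ÷ 86400 = 0.6112 days.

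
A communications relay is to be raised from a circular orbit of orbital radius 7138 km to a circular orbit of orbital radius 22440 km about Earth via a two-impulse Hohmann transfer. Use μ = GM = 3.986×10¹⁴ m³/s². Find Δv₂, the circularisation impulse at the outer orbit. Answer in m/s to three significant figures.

Δv ≈ 1290 m/s

r₁ = 7138 km = 7.138×10⁶ m.
r₂ = 22440 km = 2.244×10⁷ m.
Transfer ellipse a_t = (r₁ + r₂)/2 = 1.479×10⁷ m.
At r₁: circular v_c1 = √(μ/r₁) = 7473 m/s; transfer-perigee v_p = √[μ(2/r₁ − 1/a_t)] = 9205 m/s.
At r₂: circular v_c2 = √(μ/r₂) = 4215 m/s; transfer-apogee v_a = √[μ(2/r₂ − 1/a_t)] = 2928 m/s.
Δv₂ = v_c2 − v_a = 1287 m/s.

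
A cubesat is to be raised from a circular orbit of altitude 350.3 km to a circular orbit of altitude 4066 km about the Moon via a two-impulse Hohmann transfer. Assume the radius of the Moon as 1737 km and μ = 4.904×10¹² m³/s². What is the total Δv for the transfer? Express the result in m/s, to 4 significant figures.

Δv_total ≈ 576.8 m/s

r₁ = 1737 + 350.3 = 2087.3 km = 2.0873×10⁶ m.
r₂ = 1737 + 4066 = 5803.0 km = 5.8030×10⁶ m.
Transfer ellipse a_t = (r₁ + r₂)/2 = 3.945×10⁶ m.
At r₁: circular v_c1 = √(μ/r₁) = 1533 m/s; transfer-perilune v_p = √[μ(2/r₁ − 1/a_t)] = 1859 m/s.
Δv₁ = v_p − v_c1 = 326.2 m/s.
At r₂: circular v_c2 = √(μ/r₂) = 919.3 m/s; transfer-apolune v_a = √[μ(2/r₂ − 1/a_t)] = 668.7 m/s.
Δv₂ = v_c2 − v_a = 250.6 m/s.
Total Δv = Δv₁ + Δv₂ = 576.8 m/s.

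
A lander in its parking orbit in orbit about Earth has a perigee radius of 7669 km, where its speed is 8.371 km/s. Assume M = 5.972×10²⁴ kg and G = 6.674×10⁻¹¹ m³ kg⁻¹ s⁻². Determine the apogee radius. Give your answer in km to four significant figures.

apogee radius ≈ 15870 km

μ = GM = 6.674×10⁻¹¹ × 5.972×10²⁴ = 3.986×10¹⁴ m³/s².
r_p = 7.669×10⁶ m.
Specific energy ε = v²/2 − μ/r = -1.693×10⁷ J/kg, so a = −μ/(2ε) = 1.177×10⁷ m.
The apsides satisfy r_p + r_a = 2a, so the apogee radius is 2a − r_p = 1.587×10⁷ m = 15866 km.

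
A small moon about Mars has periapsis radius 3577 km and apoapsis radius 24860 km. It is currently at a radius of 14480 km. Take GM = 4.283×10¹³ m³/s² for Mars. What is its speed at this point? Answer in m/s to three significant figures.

Semi-major axis a = (r_p + r_a)/2 = 14218 km = 1.422×10⁷ m.
Vis-viva: v² = μ(2/r − 1/a) = 4.283×10¹³ × (1.381×10⁻⁷ − 7.033×10⁻⁸) = 2.903×10⁶ m²/s².
v = 1704 m/s.

v ≈ 1700 m/s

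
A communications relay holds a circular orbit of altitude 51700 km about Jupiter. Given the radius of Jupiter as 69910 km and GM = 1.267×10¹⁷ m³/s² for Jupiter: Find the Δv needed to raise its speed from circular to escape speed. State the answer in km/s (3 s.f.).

r = 69910 + 51700 = 121610 km = 1.2161×10⁸ m.
Circular speed v_c = √(μ/r) = 32280 m/s.
Escape speed v_esc = √(2μ/r) = √2 × v_c = 45650 m/s.
Δv = v_esc − v_c = 13370 m/s = 13.37 km/s.

Δv ≈ 13.4 km/s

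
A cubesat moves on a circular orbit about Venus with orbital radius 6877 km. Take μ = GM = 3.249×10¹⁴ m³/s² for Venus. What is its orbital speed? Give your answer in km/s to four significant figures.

r = 6877 km = 6.877×10⁶ m.
For a circular orbit v = √(μ/r) = √(3.249×10¹⁴ / 6.877×10⁶) = √(4.724×10⁷) = 6873 m/s.
That is 6.873 km/s.

v ≈ 6.873 km/s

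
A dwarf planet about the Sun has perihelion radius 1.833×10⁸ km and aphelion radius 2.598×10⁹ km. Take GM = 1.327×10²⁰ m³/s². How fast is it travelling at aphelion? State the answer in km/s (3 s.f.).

v ≈ 2.59 km/s

Semi-major axis a = (r_p + r_a)/2 = 1.3906×10⁹ km = 1.391×10¹² m.
Vis-viva: v² = μ(2/r − 1/a) = 1.327×10²⁰ × (7.698×10⁻¹³ − 7.191×10⁻¹³) = 6.733×10⁶ m²/s².
v = 2595 m/s = 2.595 km/s.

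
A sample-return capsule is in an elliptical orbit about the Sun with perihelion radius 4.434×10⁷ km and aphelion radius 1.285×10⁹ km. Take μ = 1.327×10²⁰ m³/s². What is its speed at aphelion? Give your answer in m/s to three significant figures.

v ≈ 2620 m/s

Semi-major axis a = (r_p + r_a)/2 = 6.6467×10⁸ km = 6.647×10¹¹ m.
Vis-viva: v² = μ(2/r − 1/a) = 1.327×10²⁰ × (1.556×10⁻¹² − 1.505×10⁻¹²) = 6.889×10⁶ m²/s².
v = 2625 m/s.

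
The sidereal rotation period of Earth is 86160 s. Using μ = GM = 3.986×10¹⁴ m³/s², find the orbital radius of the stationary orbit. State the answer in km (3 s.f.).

A synchronous orbit has period T, so by Kepler's third law a = (μT²/4π²)^(1/3).
μT²/4π² = 3.986×10¹⁴ × (8.616×10⁴)² / 39.48 = 7.495×10²² m³.
a = 4.216×10⁷ m = 42163 km.

r_sync ≈ 42200 km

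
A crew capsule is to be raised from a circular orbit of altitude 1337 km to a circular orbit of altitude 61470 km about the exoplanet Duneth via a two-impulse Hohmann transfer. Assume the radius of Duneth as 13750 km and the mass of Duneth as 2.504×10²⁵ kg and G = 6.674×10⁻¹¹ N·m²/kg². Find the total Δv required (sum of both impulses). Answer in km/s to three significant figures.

Δv_total ≈ 5.05 km/s

μ = GM = 6.674×10⁻¹¹ × 2.504×10²⁵ = 1.671×10¹⁵ m³/s².
r₁ = 13750 + 1337 = 15087 km = 1.5087×10⁷ m.
r₂ = 13750 + 61470 = 75220 km = 7.5220×10⁷ m.
Transfer ellipse a_t = (r₁ + r₂)/2 = 4.515×10⁷ m.
At r₁: circular v_c1 = √(μ/r₁) = 10520 m/s; transfer-periapsis v_p = √[μ(2/r₁ − 1/a_t)] = 13580 m/s.
Δv₁ = v_p − v_c1 = 3059 m/s.
At r₂: circular v_c2 = √(μ/r₂) = 4714 m/s; transfer-apoapsis v_a = √[μ(2/r₂ − 1/a_t)] = 2725 m/s.
Δv₂ = v_c2 − v_a = 1989 m/s.
Total Δv = Δv₁ + Δv₂ = 5048 m/s = 5.048 km/s.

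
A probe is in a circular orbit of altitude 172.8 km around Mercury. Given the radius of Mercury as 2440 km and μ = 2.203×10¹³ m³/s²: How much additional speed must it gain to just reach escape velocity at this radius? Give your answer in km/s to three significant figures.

r = 2440 + 172.8 = 2612.8 km = 2.6128×10⁶ m.
Circular speed v_c = √(μ/r) = 2904 m/s.
Escape speed v_esc = √(2μ/r) = √2 × v_c = 4106 m/s.
Δv = v_esc − v_c = 1203 m/s = 1.203 km/s.

Δv ≈ 1.20 km/s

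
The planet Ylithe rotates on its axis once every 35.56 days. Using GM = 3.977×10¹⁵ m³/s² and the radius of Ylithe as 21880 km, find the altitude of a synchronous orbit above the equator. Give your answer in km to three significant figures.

T = 35.56 days = 3.072×10⁶ s.
A synchronous orbit has period T, so by Kepler's third law a = (μT²/4π²)^(1/3).
μT²/4π² = 3.977×10¹⁵ × (3.072×10⁶)² / 39.48 = 9.509×10²⁶ m³.
a = 9.834×10⁸ m = 9.8337×10⁵ km.
Altitude h = a − R = 9.8337×10⁵ − 21880 = 9.6149×10⁵ km.

h_sync ≈ 9.61×10⁵ km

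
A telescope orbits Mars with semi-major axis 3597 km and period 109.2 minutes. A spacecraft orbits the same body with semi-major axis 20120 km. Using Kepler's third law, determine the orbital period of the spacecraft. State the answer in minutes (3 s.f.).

Kepler's third law: T² ∝ a³, so T₂ = T₁ (a₂/a₁)^(3/2).
a₂/a₁ = 5.594, (a₂/a₁)^(3/2) = 13.23.
T₂ = 109.2 × 13.23 = 1445 minutes.

T₂ ≈ 1440 minutes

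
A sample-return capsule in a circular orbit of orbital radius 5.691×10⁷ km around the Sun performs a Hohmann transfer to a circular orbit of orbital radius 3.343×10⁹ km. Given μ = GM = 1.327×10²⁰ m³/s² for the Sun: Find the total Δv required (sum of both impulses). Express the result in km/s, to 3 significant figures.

Δv_total ≈ 24.6 km/s

r₁ = 5.691×10⁷ km = 5.691×10¹⁰ m.
r₂ = 3.343×10⁹ km = 3.343×10¹² m.
Transfer ellipse a_t = (r₁ + r₂)/2 = 1.700×10¹² m.
At r₁: circular v_c1 = √(μ/r₁) = 48290 m/s; transfer-perihelion v_p = √[μ(2/r₁ − 1/a_t)] = 67720 m/s.
Δv₁ = v_p − v_c1 = 19430 m/s.
At r₂: circular v_c2 = √(μ/r₂) = 6300 m/s; transfer-aphelion v_a = √[μ(2/r₂ − 1/a_t)] = 1153 m/s.
Δv₂ = v_c2 − v_a = 5148 m/s.
Total Δv = Δv₁ + Δv₂ = 24580 m/s = 24.58 km/s.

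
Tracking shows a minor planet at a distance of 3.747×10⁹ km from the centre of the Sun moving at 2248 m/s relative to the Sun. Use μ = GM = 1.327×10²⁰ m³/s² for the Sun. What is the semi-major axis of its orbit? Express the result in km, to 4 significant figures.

r = 3.747×10¹² m.
Specific orbital energy ε = v²/2 − μ/r = (2248)²/2 − 1.327×10²⁰/3.747×10¹² = -3.289×10⁷ J/kg.
Since ε = −μ/(2a), a = −μ/(2ε) = 2.017×10¹² m = 2.0174×10⁹ km.

a ≈ 2.017×10⁹ km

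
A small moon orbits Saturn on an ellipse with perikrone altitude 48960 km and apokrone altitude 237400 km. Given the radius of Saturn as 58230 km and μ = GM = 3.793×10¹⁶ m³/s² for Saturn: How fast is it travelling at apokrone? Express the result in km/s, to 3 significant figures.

r_p = 58230 + 48960 = 107190 km = 1.0719×10⁸ m.
r_a = 58230 + 237400 = 295630 km = 2.9563×10⁸ m.
Semi-major axis a = (r_p + r_a)/2 = 2.0141×10⁵ km = 2.014×10⁸ m.
Vis-viva: v² = μ(2/r − 1/a) = 3.793×10¹⁶ × (6.765×10⁻⁹ − 4.965×10⁻⁹) = 6.828×10⁷ m²/s².
v = 8263 m/s = 8.263 km/s.

v ≈ 8.26 km/s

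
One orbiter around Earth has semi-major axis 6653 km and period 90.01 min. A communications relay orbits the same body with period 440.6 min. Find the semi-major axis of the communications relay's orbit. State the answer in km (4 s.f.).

Kepler's third law: a³ ∝ T², so a₂ = a₁ (T₂/T₁)^(2/3).
T₂/T₁ = 4.895, (T₂/T₁)^(2/3) = 2.883.
a₂ = 6653 × 2.883 = 19180 km.

a₂ ≈ 19180 km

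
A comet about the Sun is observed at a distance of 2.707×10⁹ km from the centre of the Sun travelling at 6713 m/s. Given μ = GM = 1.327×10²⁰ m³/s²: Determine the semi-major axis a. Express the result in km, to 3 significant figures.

r = 2.707×10¹² m.
Vis-viva rearranged: 1/a = 2/r − v²/μ = 7.388×10⁻¹³ − 3.396×10⁻¹³ = 3.992×10⁻¹³ m⁻¹.
a = 2.505×10¹² m = 2.5048×10⁹ km.

a ≈ 2.50×10⁹ km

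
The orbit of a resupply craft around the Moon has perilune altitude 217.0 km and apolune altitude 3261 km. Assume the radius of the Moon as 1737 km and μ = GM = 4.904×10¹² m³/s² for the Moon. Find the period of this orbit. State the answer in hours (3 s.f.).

r_p = 1737 + 217.0 = 1954.0 km = 1.9540×10⁶ m.
r_a = 1737 + 3261 = 4998.0 km = 4.9980×10⁶ m.
Semi-major axis a = (r_p + r_a)/2 = (1954.0 + 4998.0)/2 = 3476.0 km = 3.476×10⁶ m.
By Kepler's third law T = 2π√(a³/μ) = 2π × 2.926×10³ = 1.839×10⁴ s.
= 5.108 hours.

T ≈ 5.11 hours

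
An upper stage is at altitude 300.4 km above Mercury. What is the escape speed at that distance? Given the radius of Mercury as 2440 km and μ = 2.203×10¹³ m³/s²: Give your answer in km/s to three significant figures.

r = 2440 + 300.4 = 2740.4 km = 2.7404×10⁶ m.
Escape speed v_esc = √(2μ/r) = √(2 × 2.203×10¹³ / 2.740×10⁶) = √(1.608×10⁷) = 4010 m/s.
= 4.010 km/s.

v_esc ≈ 4.01 km/s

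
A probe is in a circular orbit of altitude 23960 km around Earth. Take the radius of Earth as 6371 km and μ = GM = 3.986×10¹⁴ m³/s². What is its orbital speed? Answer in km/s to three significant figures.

r = 6371 + 23960 = 30331 km = 3.0331×10⁷ m.
For a circular orbit v = √(μ/r) = √(3.986×10¹⁴ / 3.033×10⁷) = √(1.314×10⁷) = 3625 m/s.
That is 3.625 km/s.

v ≈ 3.63 km/s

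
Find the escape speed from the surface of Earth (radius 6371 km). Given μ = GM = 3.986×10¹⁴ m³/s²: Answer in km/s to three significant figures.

v_esc ≈ 11.2 km/s

r = R = 6.371×10⁶ m.
Escape speed v_esc = √(2μ/r) = √(2 × 3.986×10¹⁴ / 6.371×10⁶) = √(1.251×10⁸) = 11190 m/s.
= 11.19 km/s.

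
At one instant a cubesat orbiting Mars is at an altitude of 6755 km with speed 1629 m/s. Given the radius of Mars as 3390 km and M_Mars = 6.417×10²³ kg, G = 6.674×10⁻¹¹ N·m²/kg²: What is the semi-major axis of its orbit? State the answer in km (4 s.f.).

μ = GM = 6.674×10⁻¹¹ × 6.417×10²³ = 4.283×10¹³ m³/s².
r = 3390 + 6755 = 10145 km = 1.014×10⁷ m.
Vis-viva rearranged: 1/a = 2/r − v²/μ = 1.971×10⁻⁷ − 6.196×10⁻⁸ = 1.352×10⁻⁷ m⁻¹.
a = 7.398×10⁶ m = 7397.6 km.

a ≈ 7398 km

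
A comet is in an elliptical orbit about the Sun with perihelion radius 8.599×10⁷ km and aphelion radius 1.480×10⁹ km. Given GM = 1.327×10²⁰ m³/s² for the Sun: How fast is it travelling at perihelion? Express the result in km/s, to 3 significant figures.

v ≈ 54.0 km/s

Semi-major axis a = (r_p + r_a)/2 = 7.8300×10⁸ km = 7.830×10¹¹ m.
Vis-viva: v² = μ(2/r − 1/a) = 1.327×10²⁰ × (2.326×10⁻¹¹ − 1.277×10⁻¹²) = 2.917×10⁹ m²/s².
v = 54010 m/s = 54.01 km/s.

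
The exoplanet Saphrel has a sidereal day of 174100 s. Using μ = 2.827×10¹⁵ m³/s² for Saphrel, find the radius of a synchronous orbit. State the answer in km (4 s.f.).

r_sync ≈ 1.295×10⁵ km

A synchronous orbit has period T, so by Kepler's third law a = (μT²/4π²)^(1/3).
μT²/4π² = 2.827×10¹⁵ × (1.741×10⁵)² / 39.48 = 2.171×10²⁴ m³.
a = 1.295×10⁸ m = 1.2948×10⁵ km.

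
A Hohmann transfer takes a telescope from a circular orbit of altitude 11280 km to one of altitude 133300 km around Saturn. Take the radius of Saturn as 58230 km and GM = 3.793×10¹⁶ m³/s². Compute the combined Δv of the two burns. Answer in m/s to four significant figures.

r₁ = 58230 + 11280 = 69510 km = 6.9510×10⁷ m.
r₂ = 58230 + 133300 = 191530 km = 1.9153×10⁸ m.
Transfer ellipse a_t = (r₁ + r₂)/2 = 1.305×10⁸ m.
At r₁: circular v_c1 = √(μ/r₁) = 23360 m/s; transfer-perikrone v_p = √[μ(2/r₁ − 1/a_t)] = 28300 m/s.
Δv₁ = v_p − v_c1 = 4938 m/s.
At r₂: circular v_c2 = √(μ/r₂) = 14070 m/s; transfer-apokrone v_a = √[μ(2/r₂ − 1/a_t)] = 10270 m/s.
Δv₂ = v_c2 − v_a = 3803 m/s.
Total Δv = Δv₁ + Δv₂ = 8741 m/s.

Δv_total ≈ 8741 m/s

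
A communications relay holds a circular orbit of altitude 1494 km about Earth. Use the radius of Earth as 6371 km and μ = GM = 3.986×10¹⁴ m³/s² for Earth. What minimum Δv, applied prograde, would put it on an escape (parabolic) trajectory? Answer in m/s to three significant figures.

r = 6371 + 1494 = 7865.0 km = 7.8650×10⁶ m.
Circular speed v_c = √(μ/r) = 7119 m/s.
Escape speed v_esc = √(2μ/r) = √2 × v_c = 10070 m/s.
Δv = v_esc − v_c = 2949 m/s.

Δv ≈ 2950 m/s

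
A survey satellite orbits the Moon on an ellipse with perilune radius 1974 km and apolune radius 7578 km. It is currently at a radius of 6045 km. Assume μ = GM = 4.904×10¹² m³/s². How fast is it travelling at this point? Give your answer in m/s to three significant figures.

v ≈ 772 m/s

Semi-major axis a = (r_p + r_a)/2 = 4776.0 km = 4.776×10⁶ m.
Vis-viva: v² = μ(2/r − 1/a) = 4.904×10¹² × (3.309×10⁻⁷ − 2.094×10⁻⁷) = 5.957×10⁵ m²/s².
v = 771.8 m/s.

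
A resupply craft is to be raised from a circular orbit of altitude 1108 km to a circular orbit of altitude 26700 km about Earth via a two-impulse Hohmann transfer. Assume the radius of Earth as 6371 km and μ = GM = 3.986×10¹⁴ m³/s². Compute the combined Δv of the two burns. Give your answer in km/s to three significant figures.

Δv_total ≈ 3.39 km/s

r₁ = 6371 + 1108 = 7479.0 km = 7.4790×10⁶ m.
r₂ = 6371 + 26700 = 33071 km = 3.3071×10⁷ m.
Transfer ellipse a_t = (r₁ + r₂)/2 = 2.028×10⁷ m.
At r₁: circular v_c1 = √(μ/r₁) = 7300 m/s; transfer-perigee v_p = √[μ(2/r₁ − 1/a_t)] = 9324 m/s.
Δv₁ = v_p − v_c1 = 2023 m/s.
At r₂: circular v_c2 = √(μ/r₂) = 3472 m/s; transfer-apogee v_a = √[μ(2/r₂ − 1/a_t)] = 2109 m/s.
Δv₂ = v_c2 − v_a = 1363 m/s.
Total Δv = Δv₁ + Δv₂ = 3386 m/s = 3.386 km/s.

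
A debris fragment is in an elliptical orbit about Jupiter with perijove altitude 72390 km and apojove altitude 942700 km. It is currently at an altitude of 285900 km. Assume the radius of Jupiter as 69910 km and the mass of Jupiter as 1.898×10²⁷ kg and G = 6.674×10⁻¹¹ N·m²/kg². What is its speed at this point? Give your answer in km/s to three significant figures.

μ = GM = 6.674×10⁻¹¹ × 1.898×10²⁷ = 1.267×10¹⁷ m³/s².
r_p = 69910 + 72390 = 142300 km = 1.4230×10⁸ m.
r_a = 69910 + 942700 = 1012600 km = 1.0126×10⁹ m.
r = 69910 + 285900 = 3.5581×10⁵ km = 3.558×10⁸ m.
Semi-major axis a = (r_p + r_a)/2 = 5.7746×10⁵ km = 5.775×10⁸ m.
Vis-viva: v² = μ(2/r − 1/a) = 1.267×10¹⁷ × (5.621×10⁻⁹ − 1.732×10⁻⁹) = 4.927×10⁸ m²/s².
v = 22200 m/s = 22.20 km/s.

v ≈ 22.2 km/s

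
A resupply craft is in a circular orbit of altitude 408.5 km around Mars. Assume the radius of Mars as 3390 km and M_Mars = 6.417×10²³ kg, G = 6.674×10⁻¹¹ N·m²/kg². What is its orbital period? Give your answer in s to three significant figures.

T ≈ 7110 s

μ = GM = 6.674×10⁻¹¹ × 6.417×10²³ = 4.283×10¹³ m³/s².
r = 3390 + 408.5 = 3798.5 km = 3.7985×10⁶ m.
Kepler's third law: T = 2π√(r³/μ) = 2π√((3.798×10⁶)³ / 4.283×10¹³).
r³/μ = 1.280×10⁶ s², so T = 2π × 1.131×10³ = 7.108×10³ s.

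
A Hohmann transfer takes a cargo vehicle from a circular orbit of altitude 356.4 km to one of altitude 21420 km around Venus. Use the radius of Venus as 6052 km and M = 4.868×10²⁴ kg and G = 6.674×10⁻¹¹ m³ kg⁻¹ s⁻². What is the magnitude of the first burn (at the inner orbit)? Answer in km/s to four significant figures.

μ = GM = 6.674×10⁻¹¹ × 4.868×10²⁴ = 3.249×10¹⁴ m³/s².
r₁ = 6052 + 356.4 = 6408.4 km = 6.4084×10⁶ m.
r₂ = 6052 + 21420 = 27472 km = 2.7472×10⁷ m.
Transfer ellipse a_t = (r₁ + r₂)/2 = 1.694×10⁷ m.
At r₁: circular v_c1 = √(μ/r₁) = 7120 m/s; transfer-periapsis v_p = √[μ(2/r₁ − 1/a_t)] = 9067 m/s.
Δv₁ = v_p − v_c1 = 1947 m/s.
= 1.947 km/s.

Δv ≈ 1.947 km/s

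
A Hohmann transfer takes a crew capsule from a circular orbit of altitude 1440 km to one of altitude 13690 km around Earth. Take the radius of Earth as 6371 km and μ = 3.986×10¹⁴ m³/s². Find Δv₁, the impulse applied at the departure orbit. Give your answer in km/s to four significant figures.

r₁ = 6371 + 1440 = 7811.0 km = 7.8110×10⁶ m.
r₂ = 6371 + 13690 = 20061 km = 2.0061×10⁷ m.
Transfer ellipse a_t = (r₁ + r₂)/2 = 1.394×10⁷ m.
At r₁: circular v_c1 = √(μ/r₁) = 7144 m/s; transfer-perigee v_p = √[μ(2/r₁ − 1/a_t)] = 8571 m/s.
Δv₁ = v_p − v_c1 = 1427 m/s.
= 1.427 km/s.

Δv ≈ 1.427 km/s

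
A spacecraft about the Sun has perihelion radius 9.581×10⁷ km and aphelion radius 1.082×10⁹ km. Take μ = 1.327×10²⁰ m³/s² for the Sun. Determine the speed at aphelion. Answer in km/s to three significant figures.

v ≈ 4.47 km/s

Semi-major axis a = (r_p + r_a)/2 = 5.8890×10⁸ km = 5.889×10¹¹ m.
Vis-viva: v² = μ(2/r − 1/a) = 1.327×10²⁰ × (1.848×10⁻¹² − 1.698×10⁻¹²) = 1.995×10⁷ m²/s².
v = 4467 m/s = 4.467 km/s.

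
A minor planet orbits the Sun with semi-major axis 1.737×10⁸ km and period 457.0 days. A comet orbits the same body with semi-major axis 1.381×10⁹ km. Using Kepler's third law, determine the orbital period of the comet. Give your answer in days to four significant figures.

Kepler's third law: T² ∝ a³, so T₂ = T₁ (a₂/a₁)^(3/2).
a₂/a₁ = 7.950, (a₂/a₁)^(3/2) = 22.42.
T₂ = 457.0 × 22.42 = 10240 days.

T₂ ≈ 10240 days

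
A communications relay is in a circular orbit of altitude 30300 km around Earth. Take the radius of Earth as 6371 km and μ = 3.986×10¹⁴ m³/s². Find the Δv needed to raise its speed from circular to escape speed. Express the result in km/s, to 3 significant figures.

Δv ≈ 1.37 km/s

r = 6371 + 30300 = 36671 km = 3.6671×10⁷ m.
Circular speed v_c = √(μ/r) = 3297 m/s.
Escape speed v_esc = √(2μ/r) = √2 × v_c = 4663 m/s.
Δv = v_esc − v_c = 1366 m/s = 1.366 km/s.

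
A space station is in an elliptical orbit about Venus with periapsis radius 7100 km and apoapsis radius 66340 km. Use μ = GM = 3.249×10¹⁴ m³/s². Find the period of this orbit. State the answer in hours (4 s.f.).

Semi-major axis a = (r_p + r_a)/2 = (7100.0 + 66340)/2 = 36720 km = 3.672×10⁷ m.
By Kepler's third law T = 2π√(a³/μ) = 2π × 1.234×10⁴ = 7.756×10⁴ s.
= 21.55 hours.

T ≈ 21.55 hours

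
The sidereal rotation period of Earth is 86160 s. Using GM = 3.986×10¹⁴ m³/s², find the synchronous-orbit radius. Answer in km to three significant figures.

A synchronous orbit has period T, so by Kepler's third law a = (μT²/4π²)^(1/3).
μT²/4π² = 3.986×10¹⁴ × (8.616×10⁴)² / 39.48 = 7.495×10²² m³.
a = 4.216×10⁷ m = 42163 km.

r_sync ≈ 42200 km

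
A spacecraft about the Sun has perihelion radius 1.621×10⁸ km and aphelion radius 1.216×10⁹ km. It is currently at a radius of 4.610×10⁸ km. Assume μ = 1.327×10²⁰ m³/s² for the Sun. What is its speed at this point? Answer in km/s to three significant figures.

Semi-major axis a = (r_p + r_a)/2 = 6.8905×10⁸ km = 6.890×10¹¹ m.
Vis-viva: v² = μ(2/r − 1/a) = 1.327×10²⁰ × (4.338×10⁻¹² − 1.451×10⁻¹²) = 3.831×10⁸ m²/s².
v = 19570 m/s = 19.57 km/s.

v ≈ 19.6 km/s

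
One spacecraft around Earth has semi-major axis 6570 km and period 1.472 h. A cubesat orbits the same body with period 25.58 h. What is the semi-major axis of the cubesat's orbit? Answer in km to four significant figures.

a₂ ≈ 44080 km

Kepler's third law: a³ ∝ T², so a₂ = a₁ (T₂/T₁)^(2/3).
T₂/T₁ = 17.38, (T₂/T₁)^(2/3) = 6.709.
a₂ = 6570 × 6.709 = 44080 km.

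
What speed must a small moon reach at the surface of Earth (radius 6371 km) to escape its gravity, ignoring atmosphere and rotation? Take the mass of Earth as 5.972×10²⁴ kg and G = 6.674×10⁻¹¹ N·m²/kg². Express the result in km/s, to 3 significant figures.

μ = GM = 6.674×10⁻¹¹ × 5.972×10²⁴ = 3.986×10¹⁴ m³/s².
r = R = 6.371×10⁶ m.
Escape speed v_esc = √(2μ/r) = √(2 × 3.986×10¹⁴ / 6.371×10⁶) = √(1.251×10⁸) = 11190 m/s.
= 11.19 km/s.

v_esc ≈ 11.2 km/s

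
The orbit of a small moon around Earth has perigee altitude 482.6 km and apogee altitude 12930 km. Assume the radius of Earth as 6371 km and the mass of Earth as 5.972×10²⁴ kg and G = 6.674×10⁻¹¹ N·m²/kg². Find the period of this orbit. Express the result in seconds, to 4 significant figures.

T ≈ 14880 seconds

μ = GM = 6.674×10⁻¹¹ × 5.972×10²⁴ = 3.986×10¹⁴ m³/s².
r_p = 6371 + 482.6 = 6853.6 km = 6.8536×10⁶ m.
r_a = 6371 + 12930 = 19301 km = 1.9301×10⁷ m.
Semi-major axis a = (r_p + r_a)/2 = (6853.6 + 19301)/2 = 13077 km = 1.308×10⁷ m.
By Kepler's third law T = 2π√(a³/μ) = 2π × 2.369×10³ = 1.488×10⁴ s.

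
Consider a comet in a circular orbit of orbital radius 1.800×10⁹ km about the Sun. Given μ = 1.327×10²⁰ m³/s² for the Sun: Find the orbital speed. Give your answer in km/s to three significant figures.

r = 1.800×10⁹ km = 1.800×10¹² m.
For a circular orbit v = √(μ/r) = √(1.327×10²⁰ / 1.800×10¹²) = √(7.372×10⁷) = 8586 m/s.
That is 8.586 km/s.

v ≈ 8.59 km/s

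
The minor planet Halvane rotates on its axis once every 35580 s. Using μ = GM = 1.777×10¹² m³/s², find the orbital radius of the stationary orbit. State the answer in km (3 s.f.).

r_sync ≈ 3850 km

A synchronous orbit has period T, so by Kepler's third law a = (μT²/4π²)^(1/3).
μT²/4π² = 1.777×10¹² × (3.558×10⁴)² / 39.48 = 5.698×10¹⁹ m³.
a = 3.848×10⁶ m = 3848.1 km.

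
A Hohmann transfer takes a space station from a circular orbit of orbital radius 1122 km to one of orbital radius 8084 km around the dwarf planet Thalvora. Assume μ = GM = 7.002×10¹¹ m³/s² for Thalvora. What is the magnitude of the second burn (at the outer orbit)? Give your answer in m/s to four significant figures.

r₁ = 1122 km = 1.122×10⁶ m.
r₂ = 8084 km = 8.084×10⁶ m.
Transfer ellipse a_t = (r₁ + r₂)/2 = 4.603×10⁶ m.
At r₁: circular v_c1 = √(μ/r₁) = 790.0 m/s; transfer-periapsis v_p = √[μ(2/r₁ − 1/a_t)] = 1047 m/s.
At r₂: circular v_c2 = √(μ/r₂) = 294.3 m/s; transfer-apoapsis v_a = √[μ(2/r₂ − 1/a_t)] = 145.3 m/s.
Δv₂ = v_c2 − v_a = 149.0 m/s.

Δv ≈ 149.0 m/s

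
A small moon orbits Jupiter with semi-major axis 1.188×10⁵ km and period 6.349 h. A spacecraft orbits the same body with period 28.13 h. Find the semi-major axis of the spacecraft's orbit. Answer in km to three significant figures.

a₂ ≈ 3.20×10⁵ km

Kepler's third law: a³ ∝ T², so a₂ = a₁ (T₂/T₁)^(2/3).
T₂/T₁ = 4.431, (T₂/T₁)^(2/3) = 2.698.
a₂ = 1.188×10⁵ × 2.698 = 3.205×10⁵ km.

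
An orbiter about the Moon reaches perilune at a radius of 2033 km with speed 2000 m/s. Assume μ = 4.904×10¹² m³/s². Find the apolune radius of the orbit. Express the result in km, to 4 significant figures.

r_p = 2.033×10⁶ m.
Specific energy ε = v²/2 − μ/r = -4.122×10⁵ J/kg, so a = −μ/(2ε) = 5.949×10⁶ m.
The apsides satisfy r_p + r_a = 2a, so the apolune radius is 2a − r_p = 9.864×10⁶ m = 9864.2 km.

apolune radius ≈ 9864 km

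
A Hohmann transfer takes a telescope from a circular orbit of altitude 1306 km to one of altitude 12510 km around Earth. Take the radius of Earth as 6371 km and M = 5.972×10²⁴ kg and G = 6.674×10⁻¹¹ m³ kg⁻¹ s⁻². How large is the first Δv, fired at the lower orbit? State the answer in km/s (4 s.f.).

μ = GM = 6.674×10⁻¹¹ × 5.972×10²⁴ = 3.986×10¹⁴ m³/s².
r₁ = 6371 + 1306 = 7677.0 km = 7.6770×10⁶ m.
r₂ = 6371 + 12510 = 18881 km = 1.8881×10⁷ m.
Transfer ellipse a_t = (r₁ + r₂)/2 = 1.328×10⁷ m.
At r₁: circular v_c1 = √(μ/r₁) = 7205 m/s; transfer-perigee v_p = √[μ(2/r₁ − 1/a_t)] = 8592 m/s.
Δv₁ = v_p − v_c1 = 1386 m/s.
= 1.386 km/s.

Δv ≈ 1.386 km/s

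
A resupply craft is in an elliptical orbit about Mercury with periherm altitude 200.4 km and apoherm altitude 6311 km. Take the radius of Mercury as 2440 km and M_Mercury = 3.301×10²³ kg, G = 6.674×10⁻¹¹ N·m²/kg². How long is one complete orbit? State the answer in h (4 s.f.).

T ≈ 5.055 h

μ = GM = 6.674×10⁻¹¹ × 3.301×10²³ = 2.203×10¹³ m³/s².
r_p = 2440 + 200.4 = 2640.4 km = 2.6404×10⁶ m.
r_a = 2440 + 6311 = 8751.0 km = 8.7510×10⁶ m.
Semi-major axis a = (r_p + r_a)/2 = (2640.4 + 8751.0)/2 = 5695.7 km = 5.696×10⁶ m.
By Kepler's third law T = 2π√(a³/μ) = 2π × 2.896×10³ = 1.820×10⁴ s.
= 5.055 h.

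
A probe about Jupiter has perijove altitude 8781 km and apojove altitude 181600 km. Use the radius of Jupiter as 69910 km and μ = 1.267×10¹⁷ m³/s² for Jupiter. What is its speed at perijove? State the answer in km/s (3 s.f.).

r_p = 69910 + 8781 = 78691 km = 7.8691×10⁷ m.
r_a = 69910 + 181600 = 251510 km = 2.5151×10⁸ m.
Semi-major axis a = (r_p + r_a)/2 = 1.6510×10⁵ km = 1.651×10⁸ m.
Vis-viva: v² = μ(2/r − 1/a) = 1.267×10¹⁷ × (2.542×10⁻⁸ − 6.057×10⁻⁹) = 2.453×10⁹ m²/s².
v = 49530 m/s = 49.53 km/s.

v ≈ 49.5 km/s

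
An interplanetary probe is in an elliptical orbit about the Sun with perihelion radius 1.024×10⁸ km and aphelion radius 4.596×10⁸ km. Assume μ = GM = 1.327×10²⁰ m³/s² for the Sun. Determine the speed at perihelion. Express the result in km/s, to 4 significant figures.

Semi-major axis a = (r_p + r_a)/2 = 2.8100×10⁸ km = 2.810×10¹¹ m.
Vis-viva: v² = μ(2/r − 1/a) = 1.327×10²⁰ × (1.953×10⁻¹¹ − 3.559×10⁻¹²) = 2.120×10⁹ m²/s².
v = 46040 m/s = 46.04 km/s.

v ≈ 46.04 km/s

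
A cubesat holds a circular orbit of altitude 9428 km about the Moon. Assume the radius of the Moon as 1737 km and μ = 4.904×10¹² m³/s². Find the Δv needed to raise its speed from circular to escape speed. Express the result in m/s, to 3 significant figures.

r = 1737 + 9428 = 11165 km = 1.1165×10⁷ m.
Circular speed v_c = √(μ/r) = 662.7 m/s.
Escape speed v_esc = √(2μ/r) = √2 × v_c = 937.3 m/s.
Δv = v_esc − v_c = 274.5 m/s.

Δv ≈ 275 m/s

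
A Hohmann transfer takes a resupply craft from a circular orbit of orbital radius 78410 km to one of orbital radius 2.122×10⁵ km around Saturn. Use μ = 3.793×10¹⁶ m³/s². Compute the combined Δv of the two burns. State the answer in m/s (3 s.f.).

Δv_total ≈ 8130 m/s

r₁ = 78410 km = 7.841×10⁷ m.
r₂ = 2.122×10⁵ km = 2.122×10⁸ m.
Transfer ellipse a_t = (r₁ + r₂)/2 = 1.453×10⁸ m.
At r₁: circular v_c1 = √(μ/r₁) = 21990 m/s; transfer-perikrone v_p = √[μ(2/r₁ − 1/a_t)] = 26580 m/s.
Δv₁ = v_p − v_c1 = 4585 m/s.
At r₂: circular v_c2 = √(μ/r₂) = 13370 m/s; transfer-apokrone v_a = √[μ(2/r₂ − 1/a_t)] = 9821 m/s.
Δv₂ = v_c2 − v_a = 3548 m/s.
Total Δv = Δv₁ + Δv₂ = 8133 m/s.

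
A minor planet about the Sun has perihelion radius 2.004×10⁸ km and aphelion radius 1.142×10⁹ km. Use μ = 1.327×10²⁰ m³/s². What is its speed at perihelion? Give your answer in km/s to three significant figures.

v ≈ 33.6 km/s

Semi-major axis a = (r_p + r_a)/2 = 6.7120×10⁸ km = 6.712×10¹¹ m.
Vis-viva: v² = μ(2/r − 1/a) = 1.327×10²⁰ × (9.980×10⁻¹² − 1.490×10⁻¹²) = 1.127×10⁹ m²/s².
v = 33570 m/s = 33.57 km/s.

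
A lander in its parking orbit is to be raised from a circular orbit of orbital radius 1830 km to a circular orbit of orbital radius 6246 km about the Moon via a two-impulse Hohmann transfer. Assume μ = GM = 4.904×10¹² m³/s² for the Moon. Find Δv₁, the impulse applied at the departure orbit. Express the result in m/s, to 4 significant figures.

r₁ = 1830 km = 1.830×10⁶ m.
r₂ = 6246 km = 6.246×10⁶ m.
Transfer ellipse a_t = (r₁ + r₂)/2 = 4.038×10⁶ m.
At r₁: circular v_c1 = √(μ/r₁) = 1637 m/s; transfer-perilune v_p = √[μ(2/r₁ − 1/a_t)] = 2036 m/s.
Δv₁ = v_p − v_c1 = 398.9 m/s.

Δv ≈ 398.9 m/s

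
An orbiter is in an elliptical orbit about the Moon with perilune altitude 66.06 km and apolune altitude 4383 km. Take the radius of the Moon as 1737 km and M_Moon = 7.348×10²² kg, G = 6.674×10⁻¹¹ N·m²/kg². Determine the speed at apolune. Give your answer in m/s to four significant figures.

v ≈ 603.9 m/s

μ = GM = 6.674×10⁻¹¹ × 7.348×10²² = 4.904×10¹² m³/s².
r_p = 1737 + 66.06 = 1803.1 km = 1.8031×10⁶ m.
r_a = 1737 + 4383 = 6120.0 km = 6.1200×10⁶ m.
Semi-major axis a = (r_p + r_a)/2 = 3961.5 km = 3.962×10⁶ m.
Vis-viva: v² = μ(2/r − 1/a) = 4.904×10¹² × (3.268×10⁻⁷ − 2.524×10⁻⁷) = 3.647×10⁵ m²/s².
v = 603.9 m/s.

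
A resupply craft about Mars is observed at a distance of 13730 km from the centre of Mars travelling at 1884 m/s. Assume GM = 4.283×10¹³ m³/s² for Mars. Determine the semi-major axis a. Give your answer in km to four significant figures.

a ≈ 15930 km

r = 1.373×10⁷ m.
Vis-viva rearranged: 1/a = 2/r − v²/μ = 1.457×10⁻⁷ − 8.287×10⁻⁸ = 6.279×10⁻⁸ m⁻¹.
a = 1.593×10⁷ m = 15925 km.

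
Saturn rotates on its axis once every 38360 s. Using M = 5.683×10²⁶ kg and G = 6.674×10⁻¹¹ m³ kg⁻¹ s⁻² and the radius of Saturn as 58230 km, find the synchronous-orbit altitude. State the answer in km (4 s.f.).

h_sync ≈ 54000 km

μ = GM = 6.674×10⁻¹¹ × 5.683×10²⁶ = 3.793×10¹⁶ m³/s².
A synchronous orbit has period T, so by Kepler's third law a = (μT²/4π²)^(1/3).
μT²/4π² = 3.793×10¹⁶ × (3.836×10⁴)² / 39.48 = 1.414×10²⁴ m³.
a = 1.122×10⁸ m = 1.1223×10⁵ km.
Altitude h = a − R = 1.1223×10⁵ − 58230 = 54003 km.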